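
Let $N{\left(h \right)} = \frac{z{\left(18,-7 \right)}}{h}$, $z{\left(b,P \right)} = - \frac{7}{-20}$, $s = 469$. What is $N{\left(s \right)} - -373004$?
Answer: $\frac{499825361}{1340} \approx 3.73 \cdot 10^{5}$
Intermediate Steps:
$z{\left(b,P \right)} = \frac{7}{20}$ ($z{\left(b,P \right)} = \left(-7\right) \left(- \frac{1}{20}\right) = \frac{7}{20}$)
$N{\left(h \right)} = \frac{7}{20 h}$
$N{\left(s \right)} - -373004 = \frac{7}{20 \cdot 469} - -373004 = \frac{7}{20} \cdot \frac{1}{469} + 373004 = \frac{1}{1340} + 373004 = \frac{499825361}{1340}$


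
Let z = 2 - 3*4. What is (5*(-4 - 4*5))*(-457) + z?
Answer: 54830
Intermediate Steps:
z = -10 (z = 2 - 12 = -10)
(5*(-4 - 4*5))*(-457) + z = (5*(-4 - 4*5))*(-457) - 10 = (5*(-4 - 20))*(-457) - 10 = (5*(-24))*(-457) - 10 = -120*(-457) - 10 = 54840 - 10 = 54830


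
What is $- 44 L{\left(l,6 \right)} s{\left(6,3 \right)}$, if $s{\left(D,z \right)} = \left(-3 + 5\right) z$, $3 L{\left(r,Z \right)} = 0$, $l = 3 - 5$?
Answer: $0$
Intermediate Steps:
$l = -2$
$L{\left(r,Z \right)} = 0$ ($L{\left(r,Z \right)} = \frac{1}{3} \cdot 0 = 0$)
$s{\left(D,z \right)} = 2 z$
$- 44 L{\left(l,6 \right)} s{\left(6,3 \right)} = \left(-44\right) 0 \cdot 2 \cdot 3 = 0 \cdot 6 = 0$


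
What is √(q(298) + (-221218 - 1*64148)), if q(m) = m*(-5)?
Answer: 2*I*√71714 ≈ 535.59*I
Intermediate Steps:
q(m) = -5*m
√(q(298) + (-221218 - 1*64148)) = √(-5*298 + (-221218 - 1*64148)) = √(-1490 + (-221218 - 64148)) = √(-1490 - 285366) = √(-286856) = 2*I*√71714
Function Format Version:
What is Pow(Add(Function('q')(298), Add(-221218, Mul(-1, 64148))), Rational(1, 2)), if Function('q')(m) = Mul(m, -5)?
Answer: Mul(2, I, Pow(71714, Rational(1, 2))) ≈ Mul(535.59, I)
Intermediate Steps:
Function('q')(m) = Mul(-5, m)
Pow(Add(Function('q')(298), Add(-221218, Mul(-1, 64148))), Rational(1, 2)) = Pow(Add(Mul(-5, 298), Add(-221218, Mul(-1, 64148))), Rational(1, 2)) = Pow(Add(-1490, Add(-221218, -64148)), Rational(1, 2)) = Pow(Add(-1490, -285366), Rational(1, 2)) = Pow(-286856, Rational(1, 2)) = Mul(2, I, Pow(71714, Rational(1, 2)))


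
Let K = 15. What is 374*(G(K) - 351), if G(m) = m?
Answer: -125664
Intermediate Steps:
374*(G(K) - 351) = 374*(15 - 351) = 374*(-336) = -125664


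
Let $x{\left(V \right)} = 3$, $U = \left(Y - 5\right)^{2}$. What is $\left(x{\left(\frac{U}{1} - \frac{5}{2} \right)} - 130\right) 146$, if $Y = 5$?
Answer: $-18542$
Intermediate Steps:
$U = 0$ ($U = \left(5 - 5\right)^{2} = 0^{2} = 0$)
$\left(x{\left(\frac{U}{1} - \frac{5}{2} \right)} - 130\right) 146 = \left(3 - 130\right) 146 = \left(-127\right) 146 = -18542$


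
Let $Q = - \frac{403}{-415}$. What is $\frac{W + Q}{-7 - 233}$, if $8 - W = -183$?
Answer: $- \frac{6639}{8300} \approx -0.79988$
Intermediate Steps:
$W = 191$ ($W = 8 - -183 = 8 + 183 = 191$)
$Q = \frac{403}{415}$ ($Q = \left(-403\right) \left(- \frac{1}{415}\right) = \frac{403}{415} \approx 0.97108$)
$\frac{W + Q}{-7 - 233} = \frac{191 + \frac{403}{415}}{-7 - 233} = \frac{1}{-240} \cdot \frac{79668}{415} = \left(- \frac{1}{240}\right) \frac{79668}{415} = - \frac{6639}{8300}$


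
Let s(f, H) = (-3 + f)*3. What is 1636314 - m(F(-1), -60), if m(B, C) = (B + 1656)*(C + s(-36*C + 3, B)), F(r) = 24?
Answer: -9149286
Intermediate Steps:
s(f, H) = -9 + 3*f
m(B, C) = -107*C*(1656 + B) (m(B, C) = (B + 1656)*(C + (-9 + 3*(-36*C + 3))) = (1656 + B)*(C + (-9 + 3*(3 - 36*C))) = (1656 + B)*(C + (-9 + (9 - 108*C))) = (1656 + B)*(C - 108*C) = (1656 + B)*(-107*C) = -107*C*(1656 + B))
1636314 - m(F(-1), -60) = 1636314 - 107*(-60)*(-1656 - 1*24) = 1636314 - 107*(-60)*(-1656 - 24) = 1636314 - 107*(-60)*(-1680) = 1636314 - 1*10785600 = 1636314 - 10785600 = -9149286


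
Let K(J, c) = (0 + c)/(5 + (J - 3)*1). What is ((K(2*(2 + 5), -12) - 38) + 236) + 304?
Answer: 2005/4 ≈ 501.25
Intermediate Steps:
K(J, c) = c/(2 + J) (K(J, c) = c/(5 + (-3 + J)*1) = c/(5 + (-3 + J)) = c/(2 + J))
((K(2*(2 + 5), -12) - 38) + 236) + 304 = ((-12/(2 + 2*(2 + 5)) - 38) + 236) + 304 = ((-12/(2 + 2*7) - 38) + 236) + 304 = ((-12/(2 + 14) - 38) + 236) + 304 = ((-12/16 - 38) + 236) + 304 = ((-12*1/16 - 38) + 236) + 304 = ((-3/4 - 38) + 236) + 304 = (-155/4 + 236) + 304 = 789/4 + 304 = 2005/4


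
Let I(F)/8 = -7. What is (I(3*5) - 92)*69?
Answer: -10212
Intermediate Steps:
I(F) = -56 (I(F) = 8*(-7) = -56)
(I(3*5) - 92)*69 = (-56 - 92)*69 = -148*69 = -10212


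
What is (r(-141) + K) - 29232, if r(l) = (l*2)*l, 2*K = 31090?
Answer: 26075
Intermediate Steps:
K = 15545 (K = (½)*31090 = 15545)
r(l) = 2*l² (r(l) = (2*l)*l = 2*l²)
(r(-141) + K) - 29232 = (2*(-141)² + 15545) - 29232 = (2*19881 + 15545) - 29232 = (39762 + 15545) - 29232 = 55307 - 29232 = 26075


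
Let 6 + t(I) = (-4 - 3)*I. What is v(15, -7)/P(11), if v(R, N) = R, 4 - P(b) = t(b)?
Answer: 5/29 ≈ 0.17241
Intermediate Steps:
t(I) = -6 - 7*I (t(I) = -6 + (-4 - 3)*I = -6 - 7*I)
P(b) = 10 + 7*b (P(b) = 4 - (-6 - 7*b) = 4 + (6 + 7*b) = 10 + 7*b)
v(15, -7)/P(11) = 15/(10 + 7*11) = 15/(10 + 77) = 15/87 = 15*(1/87) = 5/29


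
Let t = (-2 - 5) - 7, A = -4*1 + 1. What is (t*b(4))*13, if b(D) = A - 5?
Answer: 1456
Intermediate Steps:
A = -3 (A = -4 + 1 = -3)
b(D) = -8 (b(D) = -3 - 5 = -8)
t = -14 (t = -7 - 7 = -14)
(t*b(4))*13 = -14*(-8)*13 = 112*13 = 1456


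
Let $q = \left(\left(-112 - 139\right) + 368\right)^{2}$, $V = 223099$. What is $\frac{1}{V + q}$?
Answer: $\frac{1}{236788} \approx 4.2232 \cdot 10^{-6}$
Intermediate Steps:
$q = 13689$ ($q = \left(-251 + 368\right)^{2} = 117^{2} = 13689$)
$\frac{1}{V + q} = \frac{1}{223099 + 13689} = \frac{1}{236788}$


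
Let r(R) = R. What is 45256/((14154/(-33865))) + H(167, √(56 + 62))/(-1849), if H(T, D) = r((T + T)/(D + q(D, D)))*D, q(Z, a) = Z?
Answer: -1416884741639/13085373 ≈ -1.0828e+5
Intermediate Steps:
H(T, D) = T (H(T, D) = ((T + T)/(D + D))*D = ((2*T)/((2*D)))*D = ((2*T)*(1/(2*D)))*D = (T/D)*D = T)
45256/((14154/(-33865))) + H(167, √(56 + 62))/(-1849) = 45256/((14154/(-33865))) + 167/(-1849) = 45256/((14154*(-1/33865))) + 167*(-1/1849) = 45256/(-14154/33865) - 167/1849 = 45256*(-33865/14154) - 167/1849 = -766297220/7077 - 167/1849 = -1416884741639/13085373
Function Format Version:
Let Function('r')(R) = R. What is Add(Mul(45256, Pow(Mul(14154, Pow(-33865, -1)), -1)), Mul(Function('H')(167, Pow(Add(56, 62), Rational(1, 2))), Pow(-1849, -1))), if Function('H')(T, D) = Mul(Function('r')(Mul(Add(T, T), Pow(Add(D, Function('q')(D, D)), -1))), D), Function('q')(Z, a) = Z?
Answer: Rational(-1416884741639, 13085373) ≈ -1.0828e+5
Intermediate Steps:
Function('H')(T, D) = T (Function('H')(T, D) = Mul(Mul(Add(T, T), Pow(Add(D, D), -1)), D) = Mul(Mul(Mul(2, T), Pow(Mul(2, D), -1)), D) = Mul(Mul(Mul(2, T), Mul(Rational(1, 2), Pow(D, -1))), D) = Mul(Mul(T, Pow(D, -1)), D) = T)
Add(Mul(45256, Pow(Mul(14154, Pow(-33865, -1)), -1)), Mul(Function('H')(167, Pow(Add(56, 62), Rational(1, 2))), Pow(-1849, -1))) = Add(Mul(45256, Pow(Mul(14154, Pow(-33865, -1)), -1)), Mul(167, Pow(-1849, -1))) = Add(Mul(45256, Pow(Mul(14154, Rational(-1, 33865)), -1)), Mul(167, Rational(-1, 1849))) = Add(Mul(45256, Pow(Rational(-14154, 33865), -1)), Rational(-167, 1849)) = Add(Mul(45256, Rational(-33865, 14154)), Rational(-167, 1849)) = Add(Rational(-766297220, 7077), Rational(-167, 1849)) = Rational(-1416884741639, 13085373)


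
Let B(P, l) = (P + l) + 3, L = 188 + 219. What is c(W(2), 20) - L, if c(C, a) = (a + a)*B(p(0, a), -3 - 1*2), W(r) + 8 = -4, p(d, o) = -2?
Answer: -567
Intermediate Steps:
L = 407
B(P, l) = 3 + P + l
W(r) = -12 (W(r) = -8 - 4 = -12)
c(C, a) = -8*a (c(C, a) = (a + a)*(3 - 2 + (-3 - 1*2)) = (2*a)*(3 - 2 + (-3 - 2)) = (2*a)*(3 - 2 - 5) = (2*a)*(-4) = -8*a)
c(W(2), 20) - L = -8*20 - 1*407 = -160 - 407 = -567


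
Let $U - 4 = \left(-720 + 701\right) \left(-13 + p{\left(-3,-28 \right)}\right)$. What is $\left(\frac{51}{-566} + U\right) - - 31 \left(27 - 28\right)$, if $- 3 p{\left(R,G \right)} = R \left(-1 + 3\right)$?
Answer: $\frac{102961}{566} \approx 181.91$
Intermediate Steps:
$p{\left(R,G \right)} = - \frac{2 R}{3}$ ($p{\left(R,G \right)} = - \frac{R \left(-1 + 3\right)}{3} = - \frac{R 2}{3} = - \frac{2 R}{3}$)
$U = 213$ ($U = 4 + \left(-720 + 701\right) \left(-13 - -2\right) = 4 - 19 \left(-13 + 2\right) = 4 - -209 = 4 + 209 = 213$)
$\left(\frac{51}{-566} + U\right) - - 31 \left(27 - 28\right) = \left(\frac{51}{-566} + 213\right) - - 31 \left(27 - 28\right) = \left(51 \left(- \frac{1}{566}\right) + 213\right) - \left(-31\right) \left(-1\right) = \left(- \frac{51}{566} + 213\right) - 31 = \frac{120507}{566} - 31 = \frac{102961}{566}$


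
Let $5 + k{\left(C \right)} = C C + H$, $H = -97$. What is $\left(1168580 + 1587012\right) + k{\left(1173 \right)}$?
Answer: $4131419$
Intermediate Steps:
$k{\left(C \right)} = -102 + C^{2}$ ($k{\left(C \right)} = -5 + \left(C C - 97\right) = -5 + \left(C^{2} - 97\right) = -5 + \left(-97 + C^{2}\right) = -102 + C^{2}$)
$\left(1168580 + 1587012\right) + k{\left(1173 \right)} = \left(1168580 + 1587012\right) - \left(102 - 1173^{2}\right) = 2755592 + \left(-102 + 1375929\right) = 2755592 + 1375827 = 4131419$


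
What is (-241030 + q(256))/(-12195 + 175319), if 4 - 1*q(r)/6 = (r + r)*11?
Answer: -137399/81562 ≈ -1.6846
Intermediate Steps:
q(r) = 24 - 132*r (q(r) = 24 - 6*(r + r)*11 = 24 - 6*2*r*11 = 24 - 132*r)
(-241030 + q(256))/(-12195 + 175319) = (-241030 + (24 - 132*256))/(-12195 + 175319) = (-241030 + (24 - 33792))/163124 = (-241030 - 33768)*(1/163124) = -274798*1/163124 = -137399/81562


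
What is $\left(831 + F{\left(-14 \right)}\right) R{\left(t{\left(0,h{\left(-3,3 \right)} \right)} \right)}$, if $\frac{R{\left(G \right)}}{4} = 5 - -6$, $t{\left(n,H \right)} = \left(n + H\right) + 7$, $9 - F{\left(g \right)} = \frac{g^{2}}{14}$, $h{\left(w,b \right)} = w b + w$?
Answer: $36344$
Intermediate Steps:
$h{\left(w,b \right)} = w + b w$ ($h{\left(w,b \right)} = b w + w = w + b w$)
$F{\left(g \right)} = 9 - \frac{g^{2}}{14}$
$t{\left(n,H \right)} = 7 + H + n$ ($t{\left(n,H \right)} = \left(H + n\right) + 7 = 7 + H + n$)
$R{\left(G \right)} = 44$ ($R{\left(G \right)} = 4 \left(5 - -6\right) = 4 \left(5 + 6\right) = 4 \cdot 11 = 44$)
$\left(831 + F{\left(-14 \right)}\right) R{\left(t{\left(0,h{\left(-3,3 \right)} \right)} \right)} = \left(831 + \left(9 - \frac{\left(-14\right)^{2}}{14}\right)\right) 44 = \left(831 + \left(9 - 14\right)\right) 44 = \left(831 - 5\right) 44 = 826 \cdot 44 = 36344$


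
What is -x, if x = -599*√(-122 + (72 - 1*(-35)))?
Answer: 599*I*√15 ≈ 2319.9*I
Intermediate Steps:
x = -599*I*√15 (x = -599*√(-122 + (72 + 35)) = -599*√(-122 + 107) = -599*I*√15 ≈ -2319.9*I)
-x = -(-599)*I*√15 = 599*I*√15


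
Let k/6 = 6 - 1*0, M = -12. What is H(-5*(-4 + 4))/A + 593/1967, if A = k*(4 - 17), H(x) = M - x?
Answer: 25094/76713 ≈ 0.32712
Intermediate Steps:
k = 36 (k = 6*(6 - 1*0) = 6*(6 + 0) = 6*6 = 36)
H(x) = -12 - x
A = -468 (A = 36*(4 - 17) = 36*(-13) = -468)
H(-5*(-4 + 4))/A + 593/1967 = (-12 - (-5)*(-4 + 4))/(-468) + 593/1967 = (-12 - (-5)*0)*(-1/468) + 593*(1/1967) = (-12 - 1*0)*(-1/468) + 593/1967 = (-12 + 0)*(-1/468) + 593/1967 = -12*(-1/468) + 593/1967 = 1/39 + 593/1967 = 25094/76713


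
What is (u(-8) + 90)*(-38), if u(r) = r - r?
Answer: -3420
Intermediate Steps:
u(r) = 0
(u(-8) + 90)*(-38) = (0 + 90)*(-38) = 90*(-38) = -3420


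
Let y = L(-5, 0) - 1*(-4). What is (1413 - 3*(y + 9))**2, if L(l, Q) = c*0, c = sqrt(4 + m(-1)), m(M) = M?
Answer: 1887876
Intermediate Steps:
c = sqrt(3) (c = sqrt(4 - 1) = sqrt(3) ≈ 1.7320)
L(l, Q) = 0 (L(l, Q) = sqrt(3)*0 = 0)
y = 4 (y = 0 - 1*(-4) = 0 + 4 = 4)
(1413 - 3*(y + 9))**2 = (1413 - 3*(4 + 9))**2 = (1413 - 3*13)**2 = (1413 - 39)**2 = 1374**2 = 1887876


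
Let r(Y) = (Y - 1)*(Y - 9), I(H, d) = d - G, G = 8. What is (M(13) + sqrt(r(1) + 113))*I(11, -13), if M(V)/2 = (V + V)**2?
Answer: -28392 - 21*sqrt(113) ≈ -28615.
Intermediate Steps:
I(H, d) = -8 + d (I(H, d) = d - 1*8 = d - 8 = -8 + d)
M(V) = 8*V**2 (M(V) = 2*(V + V)**2 = 2*(2*V)**2 = 2*(4*V**2) = 8*V**2)
r(Y) = (-1 + Y)*(-9 + Y)
(M(13) + sqrt(r(1) + 113))*I(11, -13) = (8*13**2 + sqrt((9 + 1**2 - 10*1) + 113))*(-8 - 13) = (8*169 + sqrt((9 + 1 - 10) + 113))*(-21) = (1352 + sqrt(0 + 113))*(-21) = (1352 + sqrt(113))*(-21) = -28392 - 21*sqrt(113)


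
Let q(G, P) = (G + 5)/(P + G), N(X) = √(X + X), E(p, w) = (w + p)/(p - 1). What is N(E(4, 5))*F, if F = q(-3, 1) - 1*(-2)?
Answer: √6 ≈ 2.4495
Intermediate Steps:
E(p, w) = (p + w)/(-1 + p)
N(X) = √2*√X (N(X) = √(2*X) = √2*√X)
q(G, P) = (5 + G)/(G + P)
F = 1 (F = (5 - 3)/(-3 + 1) - 1*(-2) = 2/(-2) + 2 = -½*2 + 2 = -1 + 2 = 1)
N(E(4, 5))*F = (√2*√((4 + 5)/(-1 + 4)))*1 = (√2*√(9/3))*1 = (√2*√((⅓)*9))*1 = (√2*√3)*1 = √6*1 = √6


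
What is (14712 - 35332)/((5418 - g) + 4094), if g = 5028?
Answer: -5155/1121 ≈ -4.5986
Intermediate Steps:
(14712 - 35332)/((5418 - g) + 4094) = (14712 - 35332)/((5418 - 1*5028) + 4094) = -20620/((5418 - 5028) + 4094) = -20620/(390 + 4094) = -20620/4484 = -20620*1/4484 = -5155/1121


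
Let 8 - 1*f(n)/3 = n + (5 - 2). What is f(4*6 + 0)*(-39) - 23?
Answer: 2200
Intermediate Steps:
f(n) = 15 - 3*n (f(n) = 24 - 3*(n + (5 - 2)) = 24 - 3*(n + 3) = 24 - 3*(3 + n) = 24 + (-9 - 3*n) = 15 - 3*n)
f(4*6 + 0)*(-39) - 23 = (15 - 3*(4*6 + 0))*(-39) - 23 = (15 - 3*(24 + 0))*(-39) - 23 = (15 - 3*24)*(-39) - 23 = (15 - 72)*(-39) - 23 = -57*(-39) - 23 = 2223 - 23 = 2200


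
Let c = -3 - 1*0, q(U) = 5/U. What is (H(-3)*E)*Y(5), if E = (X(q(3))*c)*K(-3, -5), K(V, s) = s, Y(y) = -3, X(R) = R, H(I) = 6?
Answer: -450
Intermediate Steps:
c = -3 (c = -3 + 0 = -3)
E = 25 (E = ((5/3)*(-3))*(-5) = -5*(-5) = 25)
(H(-3)*E)*Y(5) = (6*25)*(-3) = 150*(-3) = -450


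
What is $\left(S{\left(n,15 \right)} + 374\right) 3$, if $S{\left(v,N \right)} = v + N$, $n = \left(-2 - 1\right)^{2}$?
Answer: $1194$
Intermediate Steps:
$n = 9$ ($n = \left(-3\right)^{2} = 9$)
$S{\left(v,N \right)} = N + v$
$\left(S{\left(n,15 \right)} + 374\right) 3 = \left(\left(15 + 9\right) + 374\right) 3 = \left(24 + 374\right) 3 = 398 \cdot 3 = 1194$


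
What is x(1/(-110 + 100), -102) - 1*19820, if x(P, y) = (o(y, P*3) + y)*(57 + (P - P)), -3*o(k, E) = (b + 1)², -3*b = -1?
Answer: -231010/9 ≈ -25668.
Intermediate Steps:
b = ⅓ (b = -⅓*(-1) = ⅓ ≈ 0.33333)
o(k, E) = -16/27 (o(k, E) = -(⅓ + 1)²/3 = -(4/3)²/3 = -⅓*16/9 = -16/27)
x(P, y) = -304/9 + 57*y (x(P, y) = (-16/27 + y)*(57 + (P - P)) = (-16/27 + y)*(57 + 0) = (-16/27 + y)*57 = -304/9 + 57*y)
x(1/(-110 + 100), -102) - 1*19820 = (-304/9 + 57*(-102)) - 1*19820 = (-304/9 - 5814) - 19820 = -52630/9 - 19820 = -231010/9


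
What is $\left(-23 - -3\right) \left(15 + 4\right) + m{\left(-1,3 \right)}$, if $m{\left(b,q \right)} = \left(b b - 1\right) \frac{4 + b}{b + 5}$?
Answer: $-380$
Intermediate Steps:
$m{\left(b,q \right)} = \frac{\left(-1 + b^{2}\right) \left(4 + b\right)}{5 + b}$ ($m{\left(b,q \right)} = \left(b^{2} - 1\right) \frac{4 + b}{5 + b} = \left(-1 + b^{2}\right) \frac{4 + b}{5 + b} = \frac{\left(-1 + b^{2}\right) \left(4 + b\right)}{5 + b}$)
$\left(-23 - -3\right) \left(15 + 4\right) + m{\left(-1,3 \right)} = \left(-23 - -3\right) \left(15 + 4\right) + \frac{-4 + \left(-1\right)^{3} - -1 + 4 \left(-1\right)^{2}}{5 - 1} = \left(-23 + 3\right) 19 + \frac{-4 - 1 + 1 + 4 \cdot 1}{4} = \left(-20\right) 19 + \frac{-4 - 1 + 1 + 4}{4} = -380 + \frac{1}{4} \cdot 0 = -380 + 0 = -380$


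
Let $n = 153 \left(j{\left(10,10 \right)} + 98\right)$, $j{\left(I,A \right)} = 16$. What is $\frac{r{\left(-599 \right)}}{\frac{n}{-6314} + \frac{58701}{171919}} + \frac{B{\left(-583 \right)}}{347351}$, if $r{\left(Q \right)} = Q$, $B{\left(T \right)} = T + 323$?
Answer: $\frac{10265966319422777}{41492230850022} \approx 247.42$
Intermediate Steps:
$B{\left(T \right)} = 323 + T$
$n = 17442$ ($n = 153 \left(16 + 98\right) = 153 \cdot 114 = 17442$)
$\frac{r{\left(-599 \right)}}{\frac{n}{-6314} + \frac{58701}{171919}} + \frac{B{\left(-583 \right)}}{347351} = - \frac{599}{\frac{17442}{-6314} + \frac{58701}{171919}} + \frac{323 - 583}{347351} = - \frac{599}{17442 \left(- \frac{1}{6314}\right) + 58701 \cdot \frac{1}{171919}} - \frac{260}{347351} = - \frac{599}{- \frac{8721}{3157} + \frac{58701}{171919}} - \frac{260}{347351} = - \frac{599}{- \frac{119453322}{49340753}} - \frac{260}{347351} = \left(-599\right) \left(- \frac{49340753}{119453322}\right) - \frac{260}{347351} = \frac{29555111047}{119453322} - \frac{260}{347351} = \frac{10265966319422777}{41492230850022}$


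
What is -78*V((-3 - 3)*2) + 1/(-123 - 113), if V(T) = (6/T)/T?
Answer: -192/59 ≈ -3.2542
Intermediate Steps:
V(T) = 6/T²
-78*V((-3 - 3)*2) + 1/(-123 - 113) = -468/((-3 - 3)*2)² + 1/(-123 - 113) = -468/(-6*2)² + 1/(-236) = -468/(-12)² - 1/236 = -468/144 - 1/236 = -78*1/24 - 1/236 = -13/4 - 1/236 = -192/59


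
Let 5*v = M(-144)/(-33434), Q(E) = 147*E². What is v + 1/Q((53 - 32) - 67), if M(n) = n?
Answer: 22479329/25999281420 ≈ 0.00086461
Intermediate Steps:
v = 72/83585 (v = (-144/(-33434))/5 = (-144*(-1/33434))/5 = (⅕)*(72/16717) = 72/83585 ≈ 0.00086140)
v + 1/Q((53 - 32) - 67) = 72/83585 + 1/(147*((53 - 32) - 67)²) = 72/83585 + 1/(147*(21 - 67)²) = 72/83585 + 1/(147*(-46)²) = 72/83585 + 1/(147*2116) = 72/83585 + 1/311052 = 22479329/25999281420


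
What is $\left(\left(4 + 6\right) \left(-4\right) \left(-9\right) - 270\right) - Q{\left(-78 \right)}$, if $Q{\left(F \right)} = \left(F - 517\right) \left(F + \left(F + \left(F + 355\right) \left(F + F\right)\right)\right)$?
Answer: $-25803870$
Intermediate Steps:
$Q{\left(F \right)} = \left(-517 + F\right) \left(2 F + 2 F \left(355 + F\right)\right)$ ($Q{\left(F \right)} = \left(-517 + F\right) \left(F + \left(F + \left(355 + F\right) 2 F\right)\right) = \left(-517 + F\right) \left(F + \left(F + 2 F \left(355 + F\right)\right)\right) = \left(-517 + F\right) \left(2 F + 2 F \left(355 + F\right)\right)$)
$\left(\left(4 + 6\right) \left(-4\right) \left(-9\right) - 270\right) - Q{\left(-78 \right)} = \left(\left(4 + 6\right) \left(-4\right) \left(-9\right) - 270\right) - 2 \left(-78\right) \left(-184052 + \left(-78\right)^{2} - -12558\right) = \left(10 \left(-4\right) \left(-9\right) - 270\right) - 2 \left(-78\right) \left(-184052 + 6084 + 12558\right) = \left(\left(-40\right) \left(-9\right) - 270\right) - 2 \left(-78\right) \left(-165410\right) = \left(360 - 270\right) - 25803960 = 90 - 25803960 = -25803870$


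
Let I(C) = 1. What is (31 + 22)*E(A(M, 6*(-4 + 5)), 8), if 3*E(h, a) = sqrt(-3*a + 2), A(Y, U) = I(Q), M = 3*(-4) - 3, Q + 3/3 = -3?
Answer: 53*I*sqrt(22)/3 ≈ 82.864*I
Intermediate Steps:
Q = -4 (Q = -1 - 3 = -4)
M = -15 (M = -12 - 3 = -15)
A(Y, U) = 1
E(h, a) = sqrt(2 - 3*a)/3 (E(h, a) = sqrt(-3*a + 2)/3 = sqrt(2 - 3*a)/3)
(31 + 22)*E(A(M, 6*(-4 + 5)), 8) = (31 + 22)*(sqrt(2 - 3*8)/3) = 53*(sqrt(2 - 24)/3) = 53*(sqrt(-22)/3) = 53*((I*sqrt(22))/3) = 53*(I*sqrt(22)/3) = 53*I*sqrt(22)/3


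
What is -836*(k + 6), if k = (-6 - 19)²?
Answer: -527516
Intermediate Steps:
k = 625 (k = (-25)² = 625)
-836*(k + 6) = -836*(625 + 6) = -836*631 = -527516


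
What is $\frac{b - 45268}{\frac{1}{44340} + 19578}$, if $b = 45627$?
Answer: $\frac{15918060}{868088521} \approx 0.018337$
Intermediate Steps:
$\frac{b - 45268}{\frac{1}{44340} + 19578} = \frac{45627 - 45268}{\frac{1}{44340} + 19578} = \frac{359}{\frac{1}{44340} + 19578} = \frac{359}{\frac{868088521}{44340}} = 359 \cdot \frac{44340}{868088521} = \frac{15918060}{868088521}$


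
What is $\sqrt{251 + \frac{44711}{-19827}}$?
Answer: $\frac{\sqrt{10864900798}}{6609} \approx 15.772$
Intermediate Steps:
$\sqrt{251 + \frac{44711}{-19827}} = \sqrt{251 + 44711 \left(- \frac{1}{19827}\right)} = \sqrt{251 - \frac{44711}{19827}} = \sqrt{\frac{4931866}{19827}} = \frac{\sqrt{10864900798}}{6609}$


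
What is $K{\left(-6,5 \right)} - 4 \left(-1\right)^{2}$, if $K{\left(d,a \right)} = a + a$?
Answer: $6$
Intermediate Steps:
$K{\left(d,a \right)} = 2 a$
$K{\left(-6,5 \right)} - 4 \left(-1\right)^{2} = 2 \cdot 5 - 4 \left(-1\right)^{2} = 10 - 4 = 6$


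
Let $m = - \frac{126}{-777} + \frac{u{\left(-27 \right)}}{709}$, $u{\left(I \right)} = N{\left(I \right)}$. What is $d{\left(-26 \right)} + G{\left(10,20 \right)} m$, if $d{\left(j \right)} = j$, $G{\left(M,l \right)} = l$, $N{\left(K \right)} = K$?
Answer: $- \frac{616958}{26233} \approx -23.518$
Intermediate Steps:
$u{\left(I \right)} = I$
$m = \frac{3255}{26233}$ ($m = - \frac{126}{-777} - \frac{27}{709} = \left(-126\right) \left(- \frac{1}{777}\right) - \frac{27}{709} = \frac{6}{37} - \frac{27}{709} = \frac{3255}{26233} \approx 0.12408$)
$d{\left(-26 \right)} + G{\left(10,20 \right)} m = -26 + 20 \cdot \frac{3255}{26233} = -26 + \frac{65100}{26233} = - \frac{616958}{26233}$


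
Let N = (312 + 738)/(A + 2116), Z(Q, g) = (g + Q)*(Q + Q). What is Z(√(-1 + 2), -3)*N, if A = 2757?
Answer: -4200/4873 ≈ -0.86189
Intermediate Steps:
Z(Q, g) = 2*Q*(Q + g) (Z(Q, g) = (Q + g)*(2*Q) = 2*Q*(Q + g))
N = 1050/4873 (N = (312 + 738)/(2757 + 2116) = 1050/4873 ≈ 0.21547)
Z(√(-1 + 2), -3)*N = (2*√(-1 + 2)*(√(-1 + 2) - 3))*(1050/4873) = (2*√1*(√1 - 3))*(1050/4873) = (2*1*(1 - 3))*(1050/4873) = (2*1*(-2))*(1050/4873) = -4*1050/4873 = -4200/4873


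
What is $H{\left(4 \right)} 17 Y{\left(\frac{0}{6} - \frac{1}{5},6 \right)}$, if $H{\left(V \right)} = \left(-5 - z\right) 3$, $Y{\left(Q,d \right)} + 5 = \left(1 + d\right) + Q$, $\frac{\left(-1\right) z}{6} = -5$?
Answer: $-3213$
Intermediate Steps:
$z = 30$ ($z = \left(-6\right) \left(-5\right) = 30$)
$Y{\left(Q,d \right)} = -4 + Q + d$ ($Y{\left(Q,d \right)} = -5 + \left(\left(1 + d\right) + Q\right) = -5 + \left(1 + Q + d\right) = -4 + Q + d$)
$H{\left(V \right)} = -105$ ($H{\left(V \right)} = \left(-5 - 30\right) 3 = \left(-35\right) 3 = -105$)
$H{\left(4 \right)} 17 Y{\left(\frac{0}{6} - \frac{1}{5},6 \right)} = \left(-105\right) 17 \left(-4 + \left(\frac{0}{6} - \frac{1}{5}\right) + 6\right) = - 1785 \left(-4 + \left(0 \cdot \frac{1}{6} - \frac{1}{5}\right) + 6\right) = - 1785 \left(-4 + \left(0 - \frac{1}{5}\right) + 6\right) = - 1785 \left(-4 - \frac{1}{5} + 6\right) = \left(-1785\right) \frac{9}{5} = -3213$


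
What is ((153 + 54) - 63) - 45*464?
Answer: -20736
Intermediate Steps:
((153 + 54) - 63) - 45*464 = (207 - 63) - 20880 = 144 - 20880 = -20736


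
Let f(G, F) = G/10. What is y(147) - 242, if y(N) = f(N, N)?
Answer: -2273/10 ≈ -227.30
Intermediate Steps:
f(G, F) = G/10 (f(G, F) = G*(⅒) = G/10)
y(N) = N/10
y(147) - 242 = (⅒)*147 - 242 = 147/10 - 242 = -2273/10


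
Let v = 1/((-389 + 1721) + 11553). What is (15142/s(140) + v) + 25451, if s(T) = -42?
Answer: 754345169/30065 ≈ 25090.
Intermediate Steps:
v = 1/12885 (v = 1/(1332 + 11553) = 1/12885 ≈ 7.7610e-5)
(15142/s(140) + v) + 25451 = (15142/(-42) + 1/12885) + 25451 = (15142*(-1/42) + 1/12885) + 25451 = (-7571/21 + 1/12885) + 25451 = -10839146/30065 + 25451 = 754345169/30065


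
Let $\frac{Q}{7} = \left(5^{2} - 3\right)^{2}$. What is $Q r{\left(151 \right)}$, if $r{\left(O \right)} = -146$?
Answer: $-494648$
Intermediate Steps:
$Q = 3388$ ($Q = 7 \left(5^{2} - 3\right)^{2} = 7 \left(25 - 3\right)^{2} = 7 \cdot 22^{2} = 7 \cdot 484 = 3388$)
$Q r{\left(151 \right)} = 3388 \left(-146\right) = -494648$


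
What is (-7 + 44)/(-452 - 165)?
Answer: -37/617 ≈ -0.059968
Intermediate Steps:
(-7 + 44)/(-452 - 165) = 37/(-617) = 37*(-1/617) = -37/617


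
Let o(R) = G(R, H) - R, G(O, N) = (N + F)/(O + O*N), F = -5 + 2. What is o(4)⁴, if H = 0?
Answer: 130321/256 ≈ 509.07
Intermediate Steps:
F = -3
G(O, N) = (-3 + N)/(O + N*O) (G(O, N) = (N - 3)/(O + O*N) = (-3 + N)/(O + N*O))
o(R) = -R - 3/R (o(R) = (-3 + 0)/(R*(1 + 0)) - R = -3/(R*1) - R = 1*(-3)/R - R = -3/R - R = -R - 3/R)
o(4)⁴ = (-1*4 - 3/4)⁴ = (-4 - 3*¼)⁴ = (-4 - ¾)⁴ = (-19/4)⁴ = 130321/256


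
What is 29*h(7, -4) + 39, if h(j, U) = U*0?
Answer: 39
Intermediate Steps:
h(j, U) = 0
29*h(7, -4) + 39 = 29*0 + 39 = 0 + 39 = 39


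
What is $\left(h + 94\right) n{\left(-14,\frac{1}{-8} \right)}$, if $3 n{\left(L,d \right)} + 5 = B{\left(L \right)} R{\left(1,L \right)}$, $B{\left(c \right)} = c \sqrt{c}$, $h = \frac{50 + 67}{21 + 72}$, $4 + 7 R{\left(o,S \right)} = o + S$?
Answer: $- \frac{14765}{93} + \frac{100402 i \sqrt{14}}{93} \approx -158.76 + 4039.5 i$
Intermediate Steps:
$R{\left(o,S \right)} = - \frac{4}{7} + \frac{S}{7} + \frac{o}{7}$ ($R{\left(o,S \right)} = - \frac{4}{7} + \frac{o + S}{7} = - \frac{4}{7} + \frac{S + o}{7} = - \frac{4}{7} + \left(\frac{S}{7} + \frac{o}{7}\right) = - \frac{4}{7} + \frac{S}{7} + \frac{o}{7}$)
$h = \frac{39}{31}$ ($h = \frac{117}{93} = 117 \cdot \frac{1}{93} = \frac{39}{31} \approx 1.2581$)
$B{\left(c \right)} = c^{\frac{3}{2}}$
$n{\left(L,d \right)} = - \frac{5}{3} + \frac{L^{\frac{3}{2}} \left(- \frac{3}{7} + \frac{L}{7}\right)}{3}$ ($n{\left(L,d \right)} = - \frac{5}{3} + \frac{L^{\frac{3}{2}} \left(- \frac{4}{7} + \frac{L}{7} + \frac{1}{7} \cdot 1\right)}{3} = - \frac{5}{3} + \frac{L^{\frac{3}{2}} \left(- \frac{4}{7} + \frac{L}{7} + \frac{1}{7}\right)}{3} = - \frac{5}{3} + \frac{L^{\frac{3}{2}} \left(- \frac{3}{7} + \frac{L}{7}\right)}{3}$)
$\left(h + 94\right) n{\left(-14,\frac{1}{-8} \right)} = \left(\frac{39}{31} + 94\right) \left(- \frac{5}{3} + \frac{\left(-14\right)^{\frac{3}{2}} \left(-3 - 14\right)}{21}\right) = \frac{2953 \left(- \frac{5}{3} + \frac{1}{21} \left(- 14 i \sqrt{14}\right) \left(-17\right)\right)}{31} = \frac{2953 \left(- \frac{5}{3} + \frac{34 i \sqrt{14}}{3}\right)}{31} = - \frac{14765}{93} + \frac{100402 i \sqrt{14}}{93}$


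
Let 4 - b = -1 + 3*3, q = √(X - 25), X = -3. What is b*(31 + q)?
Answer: -124 - 8*I*√7 ≈ -124.0 - 21.166*I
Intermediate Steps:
q = 2*I*√7 (q = √(-3 - 25) = √(-28) = 2*I*√7 ≈ 5.2915*I)
b = -4 (b = 4 - (-1 + 3*3) = 4 - (-1 + 9) = 4 - 1*8 = 4 - 8 = -4)
b*(31 + q) = -4*(31 + 2*I*√7) = -124 - 8*I*√7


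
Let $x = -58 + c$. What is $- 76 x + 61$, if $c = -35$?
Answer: $7129$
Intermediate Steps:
$x = -93$ ($x = -58 - 35 = -93$)
$- 76 x + 61 = \left(-76\right) \left(-93\right) + 61 = 7068 + 61 = 7129$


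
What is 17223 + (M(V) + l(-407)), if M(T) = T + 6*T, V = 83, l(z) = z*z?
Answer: 183453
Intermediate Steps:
l(z) = z²
M(T) = 7*T
17223 + (M(V) + l(-407)) = 17223 + (7*83 + (-407)²) = 17223 + (581 + 165649) = 17223 + 166230 = 183453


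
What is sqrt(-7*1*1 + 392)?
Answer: sqrt(385) ≈ 19.621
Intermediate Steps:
sqrt(-7*1*1 + 392) = sqrt(-7*1 + 392) = sqrt(-7 + 392) = sqrt(385)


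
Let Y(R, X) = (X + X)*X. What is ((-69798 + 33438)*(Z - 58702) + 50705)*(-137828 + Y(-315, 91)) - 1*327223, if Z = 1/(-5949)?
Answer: -171091172812690093/661 ≈ -2.5884e+14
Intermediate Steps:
Z = -1/5949 ≈ -0.00016810
Y(R, X) = 2*X² (Y(R, X) = (2*X)*X = 2*X²)
((-69798 + 33438)*(Z - 58702) + 50705)*(-137828 + Y(-315, 91)) - 1*327223 = ((-69798 + 33438)*(-1/5949 - 58702) + 50705)*(-137828 + 2*91²) - 1*327223 = (-36360*(-349218199/5949) + 50705)*(-137828 + 2*8281) - 327223 = (1410841523960/661 + 50705)*(-137828 + 16562) - 327223 = (1410875039965/661)*(-121266) - 327223 = -171091172596395690/661 - 327223 = -171091172812690093/661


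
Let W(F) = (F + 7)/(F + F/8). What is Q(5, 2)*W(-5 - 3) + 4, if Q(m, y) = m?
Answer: 41/9 ≈ 4.5556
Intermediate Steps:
W(F) = 8*(7 + F)/(9*F) (W(F) = (7 + F)/(F + F*(1/8)) = (7 + F)/(F + F/8) = (7 + F)/((9*F/8)) = (7 + F)*(8/(9*F)) = 8*(7 + F)/(9*F))
Q(5, 2)*W(-5 - 3) + 4 = 5*(8*(7 + (-5 - 3))/(9*(-5 - 3))) + 4 = 5*((8/9)*(7 - 8)/(-8)) + 4 = 5*((8/9)*(-1/8)*(-1)) + 4 = 5*(1/9) + 4 = 5/9 + 4 = 41/9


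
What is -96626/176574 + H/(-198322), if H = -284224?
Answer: 7755876751/8754627207 ≈ 0.88592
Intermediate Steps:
-96626/176574 + H/(-198322) = -96626/176574 - 284224/(-198322) = -96626*1/176574 - 284224*(-1/198322) = -48313/88287 + 142112/99161 = 7755876751/8754627207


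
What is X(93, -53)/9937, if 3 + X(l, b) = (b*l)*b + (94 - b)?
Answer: 261381/9937 ≈ 26.304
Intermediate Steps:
X(l, b) = 91 - b + l*b² (X(l, b) = -3 + ((b*l)*b + (94 - b)) = -3 + (l*b² + (94 - b)) = -3 + (94 - b + l*b²) = 91 - b + l*b²)
X(93, -53)/9937 = (91 - 1*(-53) + 93*(-53)²)/9937 = (91 + 53 + 93*2809)*(1/9937) = (91 + 53 + 261237)*(1/9937) = 261381*(1/9937) = 261381/9937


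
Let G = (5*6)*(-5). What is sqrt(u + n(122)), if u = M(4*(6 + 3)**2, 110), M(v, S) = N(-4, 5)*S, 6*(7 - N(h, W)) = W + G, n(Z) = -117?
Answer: sqrt(29802)/3 ≈ 57.544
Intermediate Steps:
G = -150 (G = 30*(-5) = -150)
N(h, W) = 32 - W/6 (N(h, W) = 7 - (W - 150)/6 = 7 - (-150 + W)/6 = 7 + (25 - W/6) = 32 - W/6)
M(v, S) = 187*S/6 (M(v, S) = (32 - 1/6*5)*S = (32 - 5/6)*S = 187*S/6)
u = 10285/3 (u = (187/6)*110 = 10285/3 ≈ 3428.3)
sqrt(u + n(122)) = sqrt(10285/3 - 117) = sqrt(9934/3) = sqrt(29802)/3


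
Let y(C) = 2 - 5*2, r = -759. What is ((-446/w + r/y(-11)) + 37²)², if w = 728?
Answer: 1134768215025/529984 ≈ 2.1411e+6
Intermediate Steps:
y(C) = -8 (y(C) = 2 - 10 = -8)
((-446/w + r/y(-11)) + 37²)² = ((-446/728 - 759/(-8)) + 37²)² = ((-446*1/728 - 759*(-⅛)) + 1369)² = ((-223/364 + 759/8) + 1369)² = (68623/728 + 1369)² = (1065255/728)² = 1134768215025/529984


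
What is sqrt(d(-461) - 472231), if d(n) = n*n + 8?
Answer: I*sqrt(259702) ≈ 509.61*I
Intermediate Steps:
d(n) = 8 + n**2 (d(n) = n**2 + 8 = 8 + n**2)
sqrt(d(-461) - 472231) = sqrt((8 + (-461)**2) - 472231) = sqrt((8 + 212521) - 472231) = sqrt(212529 - 472231) = sqrt(-259702) = I*sqrt(259702)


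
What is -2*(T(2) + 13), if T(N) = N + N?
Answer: -34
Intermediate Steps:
T(N) = 2*N
-2*(T(2) + 13) = -2*(2*2 + 13) = -2*(4 + 13) = -2*17 = -34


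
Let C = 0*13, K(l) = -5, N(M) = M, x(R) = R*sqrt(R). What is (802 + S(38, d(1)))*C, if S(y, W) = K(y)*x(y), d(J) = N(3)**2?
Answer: 0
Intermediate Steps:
x(R) = R**(3/2)
d(J) = 9 (d(J) = 3**2 = 9)
C = 0
S(y, W) = -5*y**(3/2)
(802 + S(38, d(1)))*C = (802 - 190*sqrt(38))*0 = 0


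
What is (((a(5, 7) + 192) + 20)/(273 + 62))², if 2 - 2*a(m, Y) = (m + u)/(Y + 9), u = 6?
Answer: 1852321/4596736 ≈ 0.40296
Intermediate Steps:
a(m, Y) = 1 - (6 + m)/(2*(9 + Y)) (a(m, Y) = 1 - (m + 6)/(2*(Y + 9)) = 1 - (6 + m)/(2*(9 + Y)))
(((a(5, 7) + 192) + 20)/(273 + 62))² = ((((6 + 7 - ½*5)/(9 + 7) + 192) + 20)/(273 + 62))² = ((((6 + 7 - 5/2)/16 + 192) + 20)/335)² = ((((1/16)*(21/2) + 192) + 20)*(1/335))² = (((21/32 + 192) + 20)*(1/335))² = ((6165/32 + 20)*(1/335))² = ((6805/32)*(1/335))² = (1361/2144)² = 1852321/4596736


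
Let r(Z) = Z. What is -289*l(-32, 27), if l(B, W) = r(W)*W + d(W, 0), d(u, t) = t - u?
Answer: -202878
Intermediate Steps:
l(B, W) = W² - W (l(B, W) = W*W + (0 - W) = W² - W)
-289*l(-32, 27) = -7803*(-1 + 27) = -7803*26 = -289*702 = -202878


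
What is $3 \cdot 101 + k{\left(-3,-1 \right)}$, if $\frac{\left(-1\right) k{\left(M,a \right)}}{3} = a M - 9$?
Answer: $321$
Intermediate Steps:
$k{\left(M,a \right)} = 27 - 3 M a$ ($k{\left(M,a \right)} = - 3 \left(a M - 9\right) = - 3 \left(M a - 9\right) = - 3 \left(-9 + M a\right) = 27 - 3 M a$)
$3 \cdot 101 + k{\left(-3,-1 \right)} = 3 \cdot 101 + \left(27 - \left(-9\right) \left(-1\right)\right) = 303 + \left(27 - 9\right) = 303 + 18 = 321$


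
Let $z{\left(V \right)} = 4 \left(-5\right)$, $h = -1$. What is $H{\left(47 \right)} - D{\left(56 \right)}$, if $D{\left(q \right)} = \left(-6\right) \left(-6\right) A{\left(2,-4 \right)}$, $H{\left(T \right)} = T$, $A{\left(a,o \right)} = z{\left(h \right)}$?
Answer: $767$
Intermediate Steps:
$z{\left(V \right)} = -20$
$A{\left(a,o \right)} = -20$
$D{\left(q \right)} = -720$ ($D{\left(q \right)} = \left(-6\right) \left(-6\right) \left(-20\right) = 36 \left(-20\right) = -720$)
$H{\left(47 \right)} - D{\left(56 \right)} = 47 - -720 = 47 + 720 = 767$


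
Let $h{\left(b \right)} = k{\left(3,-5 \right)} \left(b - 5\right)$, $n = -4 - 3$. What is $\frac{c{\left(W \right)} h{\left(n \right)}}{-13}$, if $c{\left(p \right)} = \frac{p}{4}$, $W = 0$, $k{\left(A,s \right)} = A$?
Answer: $0$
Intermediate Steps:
$n = -7$ ($n = -4 - 3 = -7$)
$c{\left(p \right)} = \frac{p}{4}$
$h{\left(b \right)} = -15 + 3 b$ ($h{\left(b \right)} = 3 \left(b - 5\right) = 3 \left(-5 + b\right) = -15 + 3 b$)
$\frac{c{\left(W \right)} h{\left(n \right)}}{-13} = \frac{\frac{1}{4} \cdot 0 \left(-15 + 3 \left(-7\right)\right)}{-13} = 0 \left(-15 - 21\right) \left(- \frac{1}{13}\right) = 0 \left(-36\right) \left(- \frac{1}{13}\right) = 0 \left(- \frac{1}{13}\right) = 0$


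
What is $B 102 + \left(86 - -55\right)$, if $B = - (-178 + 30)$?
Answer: $15237$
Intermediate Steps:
$B = 148$ ($B = \left(-1\right) \left(-148\right) = 148$)
$B 102 + \left(86 - -55\right) = 148 \cdot 102 + \left(86 - -55\right) = 15096 + \left(86 + 55\right) = 15096 + 141 = 15237$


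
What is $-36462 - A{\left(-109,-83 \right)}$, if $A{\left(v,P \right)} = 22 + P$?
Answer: $-36401$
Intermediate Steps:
$-36462 - A{\left(-109,-83 \right)} = -36462 - \left(22 - 83\right) = -36462 - -61 = -36462 + 61 = -36401$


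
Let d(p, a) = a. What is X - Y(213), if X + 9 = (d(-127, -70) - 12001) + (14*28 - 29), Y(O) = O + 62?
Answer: -11992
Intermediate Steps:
Y(O) = 62 + O
X = -11717 (X = -9 + ((-70 - 12001) + (14*28 - 29)) = -9 + (-12071 + (392 - 29)) = -9 + (-12071 + 363) = -9 - 11708 = -11717)
X - Y(213) = -11717 - (62 + 213) = -11717 - 1*275 = -11717 - 275 = -11992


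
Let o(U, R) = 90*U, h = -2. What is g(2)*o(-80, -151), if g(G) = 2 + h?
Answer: 0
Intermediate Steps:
g(G) = 0 (g(G) = 2 - 2 = 0)
g(2)*o(-80, -151) = 0*(90*(-80)) = 0*(-7200) = 0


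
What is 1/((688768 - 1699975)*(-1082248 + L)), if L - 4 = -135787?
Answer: 1/1231681473417 ≈ 8.1190e-13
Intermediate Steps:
L = -135783 (L = 4 - 135787 = -135783)
1/((688768 - 1699975)*(-1082248 + L)) = 1/((688768 - 1699975)*(-1082248 - 135783)) = 1/(-1011207*(-1218031)) = 1/1231681473417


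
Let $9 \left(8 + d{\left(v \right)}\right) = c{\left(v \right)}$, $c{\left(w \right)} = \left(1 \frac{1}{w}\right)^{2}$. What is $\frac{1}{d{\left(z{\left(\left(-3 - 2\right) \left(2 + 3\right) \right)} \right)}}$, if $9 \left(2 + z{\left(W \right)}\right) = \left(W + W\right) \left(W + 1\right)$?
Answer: $- \frac{155236}{1241887} \approx -0.125$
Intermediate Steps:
$z{\left(W \right)} = -2 + \frac{2 W \left(1 + W\right)}{9}$ ($z{\left(W \right)} = -2 + \frac{\left(W + W\right) \left(W + 1\right)}{9} = -2 + \frac{2 W \left(1 + W\right)}{9}$)
$c{\left(w \right)} = \frac{1}{w^{2}}$ ($c{\left(w \right)} = \left(\frac{1}{w}\right)^{2} = \frac{1}{w^{2}}$)
$d{\left(v \right)} = -8 + \frac{1}{9 v^{2}}$
$\frac{1}{d{\left(z{\left(\left(-3 - 2\right) \left(2 + 3\right) \right)} \right)}} = \frac{1}{-8 + \frac{1}{9 \left(-2 + \frac{2 \left(-3 - 2\right) \left(2 + 3\right)}{9} + \frac{2 \left(\left(-3 - 2\right) \left(2 + 3\right)\right)^{2}}{9}\right)^{2}}} = \frac{1}{-8 + \frac{1}{9 \left(-2 + \frac{2 \left(\left(-5\right) 5\right)}{9} + \frac{2 \left(\left(-5\right) 5\right)^{2}}{9}\right)^{2}}} = \frac{1}{-8 + \frac{1}{9 \left(-2 + \frac{2}{9} \left(-25\right) + \frac{2 \left(-25\right)^{2}}{9}\right)^{2}}} = \frac{1}{-8 + \frac{1}{9 \left(-2 - \frac{50}{9} + \frac{2}{9} \cdot 625\right)^{2}}} = \frac{1}{-8 + \frac{1}{9 \left(-2 - \frac{50}{9} + \frac{1250}{9}\right)^{2}}} = \frac{1}{-8 + \frac{1}{9 \cdot \frac{155236}{9}}} = \frac{1}{-8 + \frac{1}{9} \cdot \frac{9}{155236}} = \frac{1}{-8 + \frac{1}{155236}} = \frac{1}{- \frac{1241887}{155236}} = - \frac{155236}{1241887}$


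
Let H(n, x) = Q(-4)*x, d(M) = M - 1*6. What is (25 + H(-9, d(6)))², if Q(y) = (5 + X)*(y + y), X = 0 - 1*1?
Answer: 625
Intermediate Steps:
X = -1 (X = 0 - 1 = -1)
Q(y) = 8*y (Q(y) = (5 - 1)*(y + y) = 4*(2*y) = 8*y)
d(M) = -6 + M (d(M) = M - 6 = -6 + M)
H(n, x) = -32*x (H(n, x) = (8*(-4))*x = -32*x)
(25 + H(-9, d(6)))² = (25 - 32*(-6 + 6))² = (25 - 32*0)² = (25 + 0)² = 25² = 625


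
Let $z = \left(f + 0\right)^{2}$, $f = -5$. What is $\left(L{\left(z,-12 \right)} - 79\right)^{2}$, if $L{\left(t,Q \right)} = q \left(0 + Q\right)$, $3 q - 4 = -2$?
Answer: $7569$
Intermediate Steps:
$q = \frac{2}{3}$ ($q = \frac{4}{3} + \frac{1}{3} \left(-2\right) = \frac{4}{3} - \frac{2}{3} = \frac{2}{3} \approx 0.66667$)
$z = 25$ ($z = \left(-5 + 0\right)^{2} = \left(-5\right)^{2} = 25$)
$L{\left(t,Q \right)} = \frac{2 Q}{3}$ ($L{\left(t,Q \right)} = \frac{2 \left(0 + Q\right)}{3} = \frac{2 Q}{3}$)
$\left(L{\left(z,-12 \right)} - 79\right)^{2} = \left(\frac{2}{3} \left(-12\right) - 79\right)^{2} = \left(-8 - 79\right)^{2} = \left(-87\right)^{2} = 7569$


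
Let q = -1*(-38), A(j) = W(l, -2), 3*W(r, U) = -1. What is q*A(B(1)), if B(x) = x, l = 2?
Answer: -38/3 ≈ -12.667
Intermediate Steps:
W(r, U) = -⅓ (W(r, U) = (⅓)*(-1) = -⅓)
A(j) = -⅓
q = 38
q*A(B(1)) = 38*(-⅓) = -38/3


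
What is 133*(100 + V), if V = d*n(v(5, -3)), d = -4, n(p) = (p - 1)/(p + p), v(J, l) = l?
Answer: 38836/3 ≈ 12945.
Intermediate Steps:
n(p) = (-1 + p)/(2*p) (n(p) = (-1 + p)/((2*p)) = (-1 + p)*(1/(2*p)) = (-1 + p)/(2*p))
V = -8/3 (V = -2*(-1 - 3)/(-3) = -2*(-1)*(-4)/3 = -4*⅔ = -8/3 ≈ -2.6667)
133*(100 + V) = 133*(100 - 8/3) = 133*(292/3) = 38836/3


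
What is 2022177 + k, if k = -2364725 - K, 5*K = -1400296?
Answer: -312444/5 ≈ -62489.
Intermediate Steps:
K = -1400296/5 (K = (1/5)*(-1400296) = -1400296/5 ≈ -2.8006e+5)
k = -10423329/5 (k = -2364725 - 1*(-1400296/5) = -2364725 + 1400296/5 = -10423329/5 ≈ -2.0847e+6)
2022177 + k = 2022177 - 10423329/5 = -312444/5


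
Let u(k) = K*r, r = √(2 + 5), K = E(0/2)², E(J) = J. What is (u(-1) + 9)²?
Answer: 81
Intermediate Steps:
K = 0 (K = (0/2)² = (0*(½))² = 0² = 0)
r = √7 ≈ 2.6458
u(k) = 0 (u(k) = 0*√7 = 0)
(u(-1) + 9)² = (0 + 9)² = 9² = 81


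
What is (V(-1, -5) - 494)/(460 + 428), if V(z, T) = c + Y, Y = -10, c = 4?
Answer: -125/222 ≈ -0.56306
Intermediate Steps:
V(z, T) = -6 (V(z, T) = 4 - 10 = -6)
(V(-1, -5) - 494)/(460 + 428) = (-6 - 494)/(460 + 428) = -500/888 = -500*1/888 = -125/222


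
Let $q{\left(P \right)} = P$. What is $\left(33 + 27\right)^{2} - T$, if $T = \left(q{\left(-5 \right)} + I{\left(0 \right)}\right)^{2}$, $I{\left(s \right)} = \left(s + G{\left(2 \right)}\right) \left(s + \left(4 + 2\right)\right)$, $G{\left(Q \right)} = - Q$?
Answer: $3311$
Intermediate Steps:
$I{\left(s \right)} = \left(-2 + s\right) \left(6 + s\right)$ ($I{\left(s \right)} = \left(s - 2\right) \left(s + \left(4 + 2\right)\right) = \left(s - 2\right) \left(s + 6\right) = \left(-2 + s\right) \left(6 + s\right)$)
$T = 289$ ($T = \left(-5 + \left(-12 + 0^{2} + 4 \cdot 0\right)\right)^{2} = \left(-5 + \left(-12 + 0 + 0\right)\right)^{2} = \left(-5 - 12\right)^{2} = \left(-17\right)^{2} = 289$)
$\left(33 + 27\right)^{2} - T = \left(33 + 27\right)^{2} - 289 = 60^{2} - 289 = 3600 - 289 = 3311$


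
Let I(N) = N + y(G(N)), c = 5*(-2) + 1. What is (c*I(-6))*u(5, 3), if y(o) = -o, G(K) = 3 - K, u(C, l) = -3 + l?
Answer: 0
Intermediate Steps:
c = -9 (c = -10 + 1 = -9)
I(N) = -3 + 2*N (I(N) = N - (3 - N) = N + (-3 + N) = -3 + 2*N)
(c*I(-6))*u(5, 3) = (-9*(-3 + 2*(-6)))*(-3 + 3) = -9*(-3 - 12)*0 = -9*(-15)*0 = 135*0 = 0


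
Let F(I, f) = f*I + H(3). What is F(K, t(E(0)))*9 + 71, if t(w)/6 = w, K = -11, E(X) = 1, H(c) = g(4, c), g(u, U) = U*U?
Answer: -442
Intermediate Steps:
g(u, U) = U²
H(c) = c²
t(w) = 6*w
F(I, f) = 9 + I*f (F(I, f) = f*I + 3² = I*f + 9 = 9 + I*f)
F(K, t(E(0)))*9 + 71 = (9 - 66)*9 + 71 = -57*9 + 71 = -513 + 71 = -442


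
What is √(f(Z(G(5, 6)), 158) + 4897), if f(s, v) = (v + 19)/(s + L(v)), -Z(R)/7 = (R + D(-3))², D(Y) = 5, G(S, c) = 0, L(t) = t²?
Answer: √334353784110/8263 ≈ 69.979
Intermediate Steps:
Z(R) = -7*(5 + R)² (Z(R) = -7*(R + 5)² = -7*(5 + R)²)
f(s, v) = (19 + v)/(s + v²) (f(s, v) = (v + 19)/(s + v²) = (19 + v)/(s + v²))
√(f(Z(G(5, 6)), 158) + 4897) = √((19 + 158)/(-7*(5 + 0)² + 158²) + 4897) = √(177/(-7*5² + 24964) + 4897) = √(177/(-7*25 + 24964) + 4897) = √(177/(-175 + 24964) + 4897) = √(177/24789 + 4897) = √((1/24789)*177 + 4897) = √(59/8263 + 4897) = √(40463970/8263) = √334353784110/8263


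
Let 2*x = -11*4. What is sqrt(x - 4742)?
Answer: 2*I*sqrt(1191) ≈ 69.022*I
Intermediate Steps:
x = -22 (x = (-11*4)/2 = (1/2)*(-44) = -22)
sqrt(x - 4742) = sqrt(-22 - 4742) = sqrt(-4764) = 2*I*sqrt(1191)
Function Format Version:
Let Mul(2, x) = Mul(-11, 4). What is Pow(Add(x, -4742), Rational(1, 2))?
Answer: Mul(2, I, Pow(1191, Rational(1, 2))) ≈ Mul(69.022, I)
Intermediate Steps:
x = -22 (x = Mul(Rational(1, 2), Mul(-11, 4)) = Mul(Rational(1, 2), -44) = -22)
Pow(Add(x, -4742), Rational(1, 2)) = Pow(Add(-22, -4742), Rational(1, 2)) = Pow(-4764, Rational(1, 2)) = Mul(2, I, Pow(1191, Rational(1, 2)))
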